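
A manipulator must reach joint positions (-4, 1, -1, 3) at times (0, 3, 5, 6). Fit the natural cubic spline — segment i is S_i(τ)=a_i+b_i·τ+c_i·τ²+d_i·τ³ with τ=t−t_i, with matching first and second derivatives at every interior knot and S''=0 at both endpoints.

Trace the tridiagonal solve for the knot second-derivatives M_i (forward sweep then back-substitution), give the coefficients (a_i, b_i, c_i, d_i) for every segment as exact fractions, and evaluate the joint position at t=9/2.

  seg 0: a=-4 b=257/84 c=0 d=-13/84
  seg 1: a=1 b=-47/42 c=-39/28 d=61/84
  seg 2: a=-1 b=85/42 c=83/28 d=-83/84
S(9/2) = -305/224

Δ: Δ0=5/3, Δ1=-1, Δ2=4
row 1: diag=10, rhs=-16; c'=1/5, d'=-8/5
row 2: denom=6−2·1/5=28/5; d'=(30−2·-8/5)/(28/5)=83/14
back: M2=83/14
back: M1=-8/5−1/5·83/14=-39/14
M: M0=0, M1=-39/14, M2=83/14, M3=0
seg 0: a=-4, c=M0/2=0, d=(M1−M0)/(6·3)=-13/84, b=Δ0−h0·(2M0+M1)/6=257/84
seg 1: a=1, c=M1/2=-39/28, d=(M2−M1)/(6·2)=61/84, b=Δ1−h1·(2M1+M2)/6=-47/42
seg 2: a=-1, c=M2/2=83/28, d=(M3−M2)/(6·1)=-83/84, b=Δ2−h2·(2M2+M3)/6=85/42
t_q=9/2 → seg 1, τ=3/2; S=1+-47/42·τ+-39/28·τ²+61/84·τ³=-305/224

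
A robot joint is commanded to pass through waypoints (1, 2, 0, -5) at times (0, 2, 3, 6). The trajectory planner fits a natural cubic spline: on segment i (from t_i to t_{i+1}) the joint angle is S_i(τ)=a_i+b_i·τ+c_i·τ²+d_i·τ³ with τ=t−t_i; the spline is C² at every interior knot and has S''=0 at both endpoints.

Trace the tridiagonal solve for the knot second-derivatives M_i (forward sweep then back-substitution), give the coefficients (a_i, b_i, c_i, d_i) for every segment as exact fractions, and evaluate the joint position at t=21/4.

Δ: Δ0=1/2, Δ1=-2, Δ2=-5/3
row 1: diag=6, rhs=-15; c'=1/6, d'=-5/2
row 2: denom=8−1·1/6=47/6; d'=(2−1·-5/2)/(47/6)=27/47
back: M2=27/47
back: M1=-5/2−1/6·27/47=-122/47
M: M0=0, M1=-122/47, M2=27/47, M3=0
seg 0: a=1, c=M0/2=0, d=(M1−M0)/(6·2)=-61/282, b=Δ0−h0·(2M0+M1)/6=385/282
seg 1: a=2, c=M1/2=-61/47, d=(M2−M1)/(6·1)=149/282, b=Δ1−h1·(2M1+M2)/6=-347/282
seg 2: a=0, c=M2/2=27/94, d=(M3−M2)/(6·3)=-3/94, b=Δ2−h2·(2M2+M3)/6=-316/141
t_q=21/4 → seg 2, τ=9/4; S=0+-316/141·τ+27/94·τ²+-3/94·τ³=-23775/6016

  seg 0: a=1 b=385/282 c=0 d=-61/282
  seg 1: a=2 b=-347/282 c=-61/47 d=149/282
  seg 2: a=0 b=-316/141 c=27/94 d=-3/94
S(21/4) = -23775/6016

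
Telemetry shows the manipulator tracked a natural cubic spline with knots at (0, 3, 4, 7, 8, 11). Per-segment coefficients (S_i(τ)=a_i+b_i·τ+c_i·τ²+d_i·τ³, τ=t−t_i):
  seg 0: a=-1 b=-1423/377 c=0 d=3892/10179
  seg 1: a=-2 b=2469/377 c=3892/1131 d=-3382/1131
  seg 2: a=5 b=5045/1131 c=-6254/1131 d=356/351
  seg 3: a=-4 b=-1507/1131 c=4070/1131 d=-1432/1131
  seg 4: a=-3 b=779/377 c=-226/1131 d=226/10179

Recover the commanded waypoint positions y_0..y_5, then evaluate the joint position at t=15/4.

y_0=-1 y_1=-2 y_2=5 y_3=-4 y_4=-3 y_5=2
S(15/4) = 43261/12064

y_0 = S_0(0) = a_0 = -1
y_1 = S_1(0) = a_1 = -2
y_2 = S_2(0) = a_2 = 5
y_3 = S_3(0) = a_3 = -4
y_4 = S_4(0) = a_4 = -3
y_5 = S_4(3) = 2
t_q=15/4 is in segment 1 (τ=3/4); S_1(τ)=43261/12064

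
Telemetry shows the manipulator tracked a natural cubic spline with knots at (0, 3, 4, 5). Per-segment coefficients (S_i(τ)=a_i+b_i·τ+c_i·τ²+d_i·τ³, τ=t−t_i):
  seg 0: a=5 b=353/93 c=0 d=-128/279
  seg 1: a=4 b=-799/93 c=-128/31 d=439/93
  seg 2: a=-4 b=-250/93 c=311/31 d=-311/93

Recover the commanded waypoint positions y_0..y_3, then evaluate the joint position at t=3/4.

y_0=5 y_1=4 y_2=-4 y_3=0
S(3/4) = 949/124

y_0 = S_0(0) = a_0 = 5
y_1 = S_1(0) = a_1 = 4
y_2 = S_2(0) = a_2 = -4
y_3 = S_2(1) = 0
t_q=3/4 is in segment 0 (τ=3/4); S_0(τ)=949/124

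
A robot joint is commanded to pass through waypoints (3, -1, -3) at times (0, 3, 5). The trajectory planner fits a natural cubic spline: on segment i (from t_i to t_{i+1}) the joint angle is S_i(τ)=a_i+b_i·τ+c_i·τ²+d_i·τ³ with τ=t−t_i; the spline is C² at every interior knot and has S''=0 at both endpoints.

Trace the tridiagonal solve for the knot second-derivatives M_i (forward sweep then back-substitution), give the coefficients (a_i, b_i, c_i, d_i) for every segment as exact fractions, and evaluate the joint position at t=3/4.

Δ: Δ0=-4/3, Δ1=-1
row 1: diag=10, rhs=2; c'=1/5, d'=1/5
back: M1=1/5
M: M0=0, M1=1/5, M2=0
seg 0: a=3, c=M0/2=0, d=(M1−M0)/(6·3)=1/90, b=Δ0−h0·(2M0+M1)/6=-43/30
seg 1: a=-1, c=M1/2=1/10, d=(M2−M1)/(6·2)=-1/60, b=Δ1−h1·(2M1+M2)/6=-17/15
t_q=3/4 → seg 0, τ=3/4; S=3+-43/30·τ+0·τ²+1/90·τ³=247/128

  seg 0: a=3 b=-43/30 c=0 d=1/90
  seg 1: a=-1 b=-17/15 c=1/10 d=-1/60
S(3/4) = 247/128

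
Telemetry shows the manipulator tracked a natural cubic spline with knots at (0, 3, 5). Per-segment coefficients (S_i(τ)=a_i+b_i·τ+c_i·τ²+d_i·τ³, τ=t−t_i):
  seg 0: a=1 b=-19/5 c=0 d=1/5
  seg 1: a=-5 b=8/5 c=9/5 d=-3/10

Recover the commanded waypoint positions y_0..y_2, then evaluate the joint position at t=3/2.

y_0 = S_0(0) = a_0 = 1
y_1 = S_1(0) = a_1 = -5
y_2 = S_1(2) = 3
t_q=3/2 is in segment 0 (τ=3/2); S_0(τ)=-161/40

y_0=1 y_1=-5 y_2=3
S(3/2) = -161/40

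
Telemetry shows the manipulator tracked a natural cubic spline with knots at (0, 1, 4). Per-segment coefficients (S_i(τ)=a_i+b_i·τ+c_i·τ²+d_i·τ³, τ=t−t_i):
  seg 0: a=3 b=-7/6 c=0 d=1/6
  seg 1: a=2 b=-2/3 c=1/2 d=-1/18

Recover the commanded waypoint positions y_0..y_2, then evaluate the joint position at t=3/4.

y_0 = S_0(0) = a_0 = 3
y_1 = S_1(0) = a_1 = 2
y_2 = S_1(3) = 3
t_q=3/4 is in segment 0 (τ=3/4); S_0(τ)=281/128

y_0=3 y_1=2 y_2=3
S(3/4) = 281/128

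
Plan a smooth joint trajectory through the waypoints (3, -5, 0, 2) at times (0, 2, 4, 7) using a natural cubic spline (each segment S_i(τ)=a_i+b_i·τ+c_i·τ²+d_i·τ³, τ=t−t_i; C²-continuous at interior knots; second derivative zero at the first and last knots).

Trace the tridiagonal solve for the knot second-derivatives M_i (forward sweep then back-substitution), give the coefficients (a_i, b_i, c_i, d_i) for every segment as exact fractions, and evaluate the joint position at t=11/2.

  seg 0: a=3 b=-331/57 c=0 d=103/228
  seg 1: a=-5 b=-22/57 c=103/38 d=-289/456
  seg 2: a=0 b=325/114 c=-83/76 d=83/684
S(11/2) = 1355/608

Δ: Δ0=-4, Δ1=5/2, Δ2=2/3
row 1: diag=8, rhs=39; c'=1/4, d'=39/8
row 2: denom=10−2·1/4=19/2; d'=(-11−2·39/8)/(19/2)=-83/38
back: M2=-83/38
back: M1=39/8−1/4·-83/38=103/19
M: M0=0, M1=103/19, M2=-83/38, M3=0
seg 0: a=3, c=M0/2=0, d=(M1−M0)/(6·2)=103/228, b=Δ0−h0·(2M0+M1)/6=-331/57
seg 1: a=-5, c=M1/2=103/38, d=(M2−M1)/(6·2)=-289/456, b=Δ1−h1·(2M1+M2)/6=-22/57
seg 2: a=0, c=M2/2=-83/76, d=(M3−M2)/(6·3)=83/684, b=Δ2−h2·(2M2+M3)/6=325/114
t_q=11/2 → seg 2, τ=3/2; S=0+325/114·τ+-83/76·τ²+83/684·τ³=1355/608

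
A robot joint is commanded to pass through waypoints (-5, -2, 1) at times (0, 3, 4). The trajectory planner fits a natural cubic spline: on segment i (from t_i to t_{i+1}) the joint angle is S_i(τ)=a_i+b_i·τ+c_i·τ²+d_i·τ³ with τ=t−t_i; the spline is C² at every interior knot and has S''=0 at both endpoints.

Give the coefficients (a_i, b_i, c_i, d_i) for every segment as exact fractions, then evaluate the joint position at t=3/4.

Δ: Δ0=1, Δ1=3
row 1: diag=8, rhs=12; c'=1/8, d'=3/2
back: M1=3/2
M: M0=0, M1=3/2, M2=0
seg 0: a=-5, c=M0/2=0, d=(M1−M0)/(6·3)=1/12, b=Δ0−h0·(2M0+M1)/6=1/4
seg 1: a=-2, c=M1/2=3/4, d=(M2−M1)/(6·1)=-1/4, b=Δ1−h1·(2M1+M2)/6=5/2
t_q=3/4 → seg 0, τ=3/4; S=-5+1/4·τ+0·τ²+1/12·τ³=-1223/256

  seg 0: a=-5 b=1/4 c=0 d=1/12
  seg 1: a=-2 b=5/2 c=3/4 d=-1/4
S(3/4) = -1223/256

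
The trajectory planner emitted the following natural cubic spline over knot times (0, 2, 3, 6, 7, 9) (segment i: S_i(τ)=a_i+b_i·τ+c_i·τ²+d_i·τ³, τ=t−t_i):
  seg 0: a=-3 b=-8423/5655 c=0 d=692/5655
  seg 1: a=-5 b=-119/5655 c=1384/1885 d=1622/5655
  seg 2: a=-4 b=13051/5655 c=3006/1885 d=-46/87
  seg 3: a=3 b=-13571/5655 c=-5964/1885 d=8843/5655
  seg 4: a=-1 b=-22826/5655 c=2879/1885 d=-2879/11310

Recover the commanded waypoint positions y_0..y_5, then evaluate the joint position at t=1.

y_0=-3 y_1=-5 y_2=-4 y_3=3 y_4=-1 y_5=-5
S(1) = -8232/1885

y_0 = S_0(0) = a_0 = -3
y_1 = S_1(0) = a_1 = -5
y_2 = S_2(0) = a_2 = -4
y_3 = S_3(0) = a_3 = 3
y_4 = S_4(0) = a_4 = -1
y_5 = S_4(2) = -5
t_q=1 is in segment 0 (τ=1); S_0(τ)=-8232/1885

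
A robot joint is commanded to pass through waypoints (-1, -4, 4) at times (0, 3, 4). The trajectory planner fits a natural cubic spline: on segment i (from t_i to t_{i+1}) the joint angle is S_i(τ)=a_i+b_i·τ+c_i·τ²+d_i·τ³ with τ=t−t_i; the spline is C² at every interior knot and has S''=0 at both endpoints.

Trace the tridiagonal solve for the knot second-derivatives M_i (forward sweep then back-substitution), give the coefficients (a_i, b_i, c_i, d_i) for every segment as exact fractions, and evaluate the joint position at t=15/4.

  seg 0: a=-1 b=-35/8 c=0 d=3/8
  seg 1: a=-4 b=23/4 c=27/8 d=-9/8
S(15/4) = 889/512

Δ: Δ0=-1, Δ1=8
row 1: diag=8, rhs=54; c'=1/8, d'=27/4
back: M1=27/4
M: M0=0, M1=27/4, M2=0
seg 0: a=-1, c=M0/2=0, d=(M1−M0)/(6·3)=3/8, b=Δ0−h0·(2M0+M1)/6=-35/8
seg 1: a=-4, c=M1/2=27/8, d=(M2−M1)/(6·1)=-9/8, b=Δ1−h1·(2M1+M2)/6=23/4
t_q=15/4 → seg 1, τ=3/4; S=-4+23/4·τ+27/8·τ²+-9/8·τ³=889/512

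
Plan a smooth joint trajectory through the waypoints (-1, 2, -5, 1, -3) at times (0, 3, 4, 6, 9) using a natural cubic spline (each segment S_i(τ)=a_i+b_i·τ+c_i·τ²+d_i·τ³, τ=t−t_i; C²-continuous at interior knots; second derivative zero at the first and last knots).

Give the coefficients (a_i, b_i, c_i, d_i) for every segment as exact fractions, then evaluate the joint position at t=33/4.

Δ: Δ0=1, Δ1=-7, Δ2=3, Δ3=-4/3
row 1: diag=8, rhs=-48; c'=1/8, d'=-6
row 2: denom=6−1·1/8=47/8; d'=(60−1·-6)/(47/8)=528/47
row 3: denom=10−2·16/47=438/47; d'=(-26−2·528/47)/(438/47)=-1139/219
back: M3=-1139/219
back: M2=528/47−16/47·-1139/219=2848/219
back: M1=-6−1/8·2848/219=-1670/219
M: M0=0, M1=-1670/219, M2=2848/219, M3=-1139/219, M4=0
seg 0: a=-1, c=M0/2=0, d=(M1−M0)/(6·3)=-835/1971, b=Δ0−h0·(2M0+M1)/6=1054/219
seg 1: a=2, c=M1/2=-835/219, d=(M2−M1)/(6·1)=251/73, b=Δ1−h1·(2M1+M2)/6=-1451/219
seg 2: a=-5, c=M2/2=1424/219, d=(M3−M2)/(6·2)=-443/292, b=Δ2−h2·(2M2+M3)/6=-862/219
seg 3: a=1, c=M3/2=-1139/438, d=(M4−M3)/(6·3)=1139/3942, b=Δ3−h3·(2M3+M4)/6=847/219
t_q=33/4 → seg 3, τ=9/4; S=1+847/219·τ+-1139/438·τ²+1139/3942·τ³=-1603/9344

  seg 0: a=-1 b=1054/219 c=0 d=-835/1971
  seg 1: a=2 b=-1451/219 c=-835/219 d=251/73
  seg 2: a=-5 b=-862/219 c=1424/219 d=-443/292
  seg 3: a=1 b=847/219 c=-1139/438 d=1139/3942
S(33/4) = -1603/9344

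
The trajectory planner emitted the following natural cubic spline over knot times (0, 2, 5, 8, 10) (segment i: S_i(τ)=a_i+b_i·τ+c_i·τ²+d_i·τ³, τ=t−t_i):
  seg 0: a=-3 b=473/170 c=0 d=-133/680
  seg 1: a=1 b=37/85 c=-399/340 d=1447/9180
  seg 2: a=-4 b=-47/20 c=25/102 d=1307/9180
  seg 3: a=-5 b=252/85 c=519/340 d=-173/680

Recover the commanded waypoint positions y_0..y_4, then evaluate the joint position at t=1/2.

y_0 = S_0(0) = a_0 = -3
y_1 = S_1(0) = a_1 = 1
y_2 = S_2(0) = a_2 = -4
y_3 = S_3(0) = a_3 = -5
y_4 = S_3(2) = 5
t_q=1/2 is in segment 0 (τ=1/2); S_0(τ)=-1777/1088

y_0=-3 y_1=1 y_2=-4 y_3=-5 y_4=5
S(1/2) = -1777/1088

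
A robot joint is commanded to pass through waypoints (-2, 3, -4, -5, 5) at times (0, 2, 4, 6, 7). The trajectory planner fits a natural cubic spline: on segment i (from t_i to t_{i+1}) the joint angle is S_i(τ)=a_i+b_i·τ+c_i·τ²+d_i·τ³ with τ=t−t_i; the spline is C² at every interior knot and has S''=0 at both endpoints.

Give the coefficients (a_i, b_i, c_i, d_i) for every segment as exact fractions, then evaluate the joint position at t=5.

  seg 0: a=-2 b=167/41 c=0 d=-129/328
  seg 1: a=3 b=-53/82 c=-387/164 d=153/328
  seg 2: a=-4 b=-184/41 c=18/41 d=255/328
  seg 3: a=-5 b=541/82 c=837/164 d=-279/164
S(5) = -2385/328

Δ: Δ0=5/2, Δ1=-7/2, Δ2=-1/2, Δ3=10
row 1: diag=8, rhs=-36; c'=1/4, d'=-9/2
row 2: denom=8−2·1/4=15/2; d'=(18−2·-9/2)/(15/2)=18/5
row 3: denom=6−2·4/15=82/15; d'=(63−2·18/5)/(82/15)=837/82
back: M3=837/82
back: M2=18/5−4/15·837/82=36/41
back: M1=-9/2−1/4·36/41=-387/82
M: M0=0, M1=-387/82, M2=36/41, M3=837/82, M4=0
seg 0: a=-2, c=M0/2=0, d=(M1−M0)/(6·2)=-129/328, b=Δ0−h0·(2M0+M1)/6=167/41
seg 1: a=3, c=M1/2=-387/164, d=(M2−M1)/(6·2)=153/328, b=Δ1−h1·(2M1+M2)/6=-53/82
seg 2: a=-4, c=M2/2=18/41, d=(M3−M2)/(6·2)=255/328, b=Δ2−h2·(2M2+M3)/6=-184/41
seg 3: a=-5, c=M3/2=837/164, d=(M4−M3)/(6·1)=-279/164, b=Δ3−h3·(2M3+M4)/6=541/82
t_q=5 → seg 2, τ=1; S=-4+-184/41·τ+18/41·τ²+255/328·τ³=-2385/328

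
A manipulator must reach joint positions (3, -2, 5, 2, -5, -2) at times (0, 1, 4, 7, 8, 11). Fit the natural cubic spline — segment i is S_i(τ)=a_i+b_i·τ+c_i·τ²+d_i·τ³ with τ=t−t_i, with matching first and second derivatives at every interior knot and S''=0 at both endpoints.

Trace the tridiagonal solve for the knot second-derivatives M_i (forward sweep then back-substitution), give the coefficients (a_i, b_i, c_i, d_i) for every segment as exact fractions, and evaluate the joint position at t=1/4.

  seg 0: a=3 b=-9889/1635 c=0 d=1714/1635
  seg 1: a=-2 b=-4747/1635 c=1714/545 d=-2288/4905
  seg 2: a=5 b=5513/1635 c=-574/545 d=-1982/14715
  seg 3: a=2 b=-2153/327 c=-3704/1635 d=1008/545
  seg 4: a=-5 b=-9101/1635 c=5368/1635 d=-5368/14715
S(1/4) = 5247/3488

Δ: Δ0=-5, Δ1=7/3, Δ2=-1, Δ3=-7, Δ4=1
row 1: diag=8, rhs=44; c'=3/8, d'=11/2
row 2: denom=12−3·3/8=87/8; d'=(-20−3·11/2)/(87/8)=-292/87
row 3: denom=8−3·8/29=208/29; d'=(-36−3·-292/87)/(208/29)=-47/13
row 4: denom=8−1·29/208=1635/208; d'=(48−1·-47/13)/(1635/208)=10736/1635
back: M4=10736/1635
back: M3=-47/13−29/208·10736/1635=-7408/1635
back: M2=-292/87−8/29·-7408/1635=-1148/545
back: M1=11/2−3/8·-1148/545=3428/545
M: M0=0, M1=3428/545, M2=-1148/545, M3=-7408/1635, M4=10736/1635, M5=0
seg 0: a=3, c=M0/2=0, d=(M1−M0)/(6·1)=1714/1635, b=Δ0−h0·(2M0+M1)/6=-9889/1635
seg 1: a=-2, c=M1/2=1714/545, d=(M2−M1)/(6·3)=-2288/4905, b=Δ1−h1·(2M1+M2)/6=-4747/1635
seg 2: a=5, c=M2/2=-574/545, d=(M3−M2)/(6·3)=-1982/14715, b=Δ2−h2·(2M2+M3)/6=5513/1635
seg 3: a=2, c=M3/2=-3704/1635, d=(M4−M3)/(6·1)=1008/545, b=Δ3−h3·(2M3+M4)/6=-2153/327
seg 4: a=-5, c=M4/2=5368/1635, d=(M5−M4)/(6·3)=-5368/14715, b=Δ4−h4·(2M4+M5)/6=-9101/1635
t_q=1/4 → seg 0, τ=1/4; S=3+-9889/1635·τ+0·τ²+1714/1635·τ³=5247/3488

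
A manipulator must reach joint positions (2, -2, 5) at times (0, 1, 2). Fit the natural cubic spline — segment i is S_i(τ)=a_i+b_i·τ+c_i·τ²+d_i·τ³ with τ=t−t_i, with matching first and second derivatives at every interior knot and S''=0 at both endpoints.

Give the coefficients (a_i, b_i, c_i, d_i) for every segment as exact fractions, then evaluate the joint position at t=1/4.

Δ: Δ0=-4, Δ1=7
row 1: diag=4, rhs=66; c'=1/4, d'=33/2
back: M1=33/2
M: M0=0, M1=33/2, M2=0
seg 0: a=2, c=M0/2=0, d=(M1−M0)/(6·1)=11/4, b=Δ0−h0·(2M0+M1)/6=-27/4
seg 1: a=-2, c=M1/2=33/4, d=(M2−M1)/(6·1)=-11/4, b=Δ1−h1·(2M1+M2)/6=3/2
t_q=1/4 → seg 0, τ=1/4; S=2+-27/4·τ+0·τ²+11/4·τ³=91/256

  seg 0: a=2 b=-27/4 c=0 d=11/4
  seg 1: a=-2 b=3/2 c=33/4 d=-11/4
S(1/4) = 91/256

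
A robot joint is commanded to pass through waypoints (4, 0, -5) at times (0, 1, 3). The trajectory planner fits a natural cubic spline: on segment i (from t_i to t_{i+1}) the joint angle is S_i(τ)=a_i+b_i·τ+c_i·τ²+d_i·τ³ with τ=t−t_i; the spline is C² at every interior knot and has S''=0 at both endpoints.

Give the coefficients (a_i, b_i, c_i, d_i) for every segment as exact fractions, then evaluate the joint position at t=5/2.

  seg 0: a=4 b=-17/4 c=0 d=1/4
  seg 1: a=0 b=-7/2 c=3/4 d=-1/8
S(5/2) = -255/64

Δ: Δ0=-4, Δ1=-5/2
row 1: diag=6, rhs=9; c'=1/3, d'=3/2
back: M1=3/2
M: M0=0, M1=3/2, M2=0
seg 0: a=4, c=M0/2=0, d=(M1−M0)/(6·1)=1/4, b=Δ0−h0·(2M0+M1)/6=-17/4
seg 1: a=0, c=M1/2=3/4, d=(M2−M1)/(6·2)=-1/8, b=Δ1−h1·(2M1+M2)/6=-7/2
t_q=5/2 → seg 1, τ=3/2; S=0+-7/2·τ+3/4·τ²+-1/8·τ³=-255/64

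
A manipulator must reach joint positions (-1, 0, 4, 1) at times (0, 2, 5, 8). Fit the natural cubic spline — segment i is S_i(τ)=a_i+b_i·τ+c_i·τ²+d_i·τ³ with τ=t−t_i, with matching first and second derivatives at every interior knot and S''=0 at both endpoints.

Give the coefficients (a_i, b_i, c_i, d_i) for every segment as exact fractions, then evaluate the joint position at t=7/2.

  seg 0: a=-1 b=43/222 c=0 d=17/222
  seg 1: a=0 b=247/222 c=17/37 d=-257/1998
  seg 2: a=4 b=44/111 c=-155/222 d=155/1998
S(7/2) = 1343/592

Δ: Δ0=1/2, Δ1=4/3, Δ2=-1
row 1: diag=10, rhs=5; c'=3/10, d'=1/2
row 2: denom=12−3·3/10=111/10; d'=(-14−3·1/2)/(111/10)=-155/111
back: M2=-155/111
back: M1=1/2−3/10·-155/111=34/37
M: M0=0, M1=34/37, M2=-155/111, M3=0
seg 0: a=-1, c=M0/2=0, d=(M1−M0)/(6·2)=17/222, b=Δ0−h0·(2M0+M1)/6=43/222
seg 1: a=0, c=M1/2=17/37, d=(M2−M1)/(6·3)=-257/1998, b=Δ1−h1·(2M1+M2)/6=247/222
seg 2: a=4, c=M2/2=-155/222, d=(M3−M2)/(6·3)=155/1998, b=Δ2−h2·(2M2+M3)/6=44/111
t_q=7/2 → seg 1, τ=3/2; S=0+247/222·τ+17/37·τ²+-257/1998·τ³=1343/592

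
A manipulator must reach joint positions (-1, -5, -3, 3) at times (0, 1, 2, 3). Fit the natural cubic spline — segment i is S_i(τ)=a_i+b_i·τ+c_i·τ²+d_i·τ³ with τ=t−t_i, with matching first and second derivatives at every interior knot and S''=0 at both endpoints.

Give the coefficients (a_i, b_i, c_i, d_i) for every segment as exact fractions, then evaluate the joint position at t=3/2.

  seg 0: a=-1 b=-16/3 c=0 d=4/3
  seg 1: a=-5 b=-4/3 c=4 d=-2/3
  seg 2: a=-3 b=14/3 c=2 d=-2/3
S(3/2) = -19/4

Δ: Δ0=-4, Δ1=2, Δ2=6
row 1: diag=4, rhs=36; c'=1/4, d'=9
row 2: denom=4−1·1/4=15/4; d'=(24−1·9)/(15/4)=4
back: M2=4
back: M1=9−1/4·4=8
M: M0=0, M1=8, M2=4, M3=0
seg 0: a=-1, c=M0/2=0, d=(M1−M0)/(6·1)=4/3, b=Δ0−h0·(2M0+M1)/6=-16/3
seg 1: a=-5, c=M1/2=4, d=(M2−M1)/(6·1)=-2/3, b=Δ1−h1·(2M1+M2)/6=-4/3
seg 2: a=-3, c=M2/2=2, d=(M3−M2)/(6·1)=-2/3, b=Δ2−h2·(2M2+M3)/6=14/3
t_q=3/2 → seg 1, τ=1/2; S=-5+-4/3·τ+4·τ²+-2/3·τ³=-19/4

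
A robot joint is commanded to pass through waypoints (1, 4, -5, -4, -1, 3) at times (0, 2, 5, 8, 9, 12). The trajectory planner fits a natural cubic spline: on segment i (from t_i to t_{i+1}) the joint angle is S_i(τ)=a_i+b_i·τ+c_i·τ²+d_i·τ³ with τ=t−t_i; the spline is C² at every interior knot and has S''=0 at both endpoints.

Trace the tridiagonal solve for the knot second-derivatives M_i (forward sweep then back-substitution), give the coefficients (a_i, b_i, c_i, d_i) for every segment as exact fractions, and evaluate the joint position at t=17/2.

Δ: Δ0=3/2, Δ1=-3, Δ2=1/3, Δ3=3, Δ4=4/3
row 1: diag=10, rhs=-27; c'=3/10, d'=-27/10
row 2: denom=12−3·3/10=111/10; d'=(20−3·-27/10)/(111/10)=281/111
row 3: denom=8−3·10/37=266/37; d'=(16−3·281/111)/(266/37)=311/266
row 4: denom=8−1·37/266=2091/266; d'=(-10−1·311/266)/(2091/266)=-2971/2091
back: M4=-2971/2091
back: M3=311/266−37/266·-2971/2091=2858/2091
back: M2=281/111−10/37·2858/2091=1507/697
back: M1=-27/10−3/10·1507/697=-2334/697
M: M0=0, M1=-2334/697, M2=1507/697, M3=2858/2091, M4=-2971/2091, M5=0
seg 0: a=1, c=M0/2=0, d=(M1−M0)/(6·2)=-389/1394, b=Δ0−h0·(2M0+M1)/6=3647/1394
seg 1: a=4, c=M1/2=-1167/697, d=(M2−M1)/(6·3)=3841/12546, b=Δ1−h1·(2M1+M2)/6=-1021/1394
seg 2: a=-5, c=M2/2=1507/1394, d=(M3−M2)/(6·3)=-1663/37638, b=Δ2−h2·(2M2+M3)/6=-103/41
seg 3: a=-4, c=M3/2=1429/2091, d=(M4−M3)/(6·1)=-1943/4182, b=Δ3−h3·(2M3+M4)/6=3877/1394
seg 4: a=-1, c=M4/2=-2971/4182, d=(M5−M4)/(6·3)=2971/37638, b=Δ4−h4·(2M4+M5)/6=5759/2091
t_q=17/2 → seg 3, τ=1/2; S=-4+3877/1394·τ+1429/2091·τ²+-1943/4182·τ³=-83527/33456

  seg 0: a=1 b=3647/1394 c=0 d=-389/1394
  seg 1: a=4 b=-1021/1394 c=-1167/697 d=3841/12546
  seg 2: a=-5 b=-103/41 c=1507/1394 d=-1663/37638
  seg 3: a=-4 b=3877/1394 c=1429/2091 d=-1943/4182
  seg 4: a=-1 b=5759/2091 c=-2971/4182 d=2971/37638
S(17/2) = -83527/33456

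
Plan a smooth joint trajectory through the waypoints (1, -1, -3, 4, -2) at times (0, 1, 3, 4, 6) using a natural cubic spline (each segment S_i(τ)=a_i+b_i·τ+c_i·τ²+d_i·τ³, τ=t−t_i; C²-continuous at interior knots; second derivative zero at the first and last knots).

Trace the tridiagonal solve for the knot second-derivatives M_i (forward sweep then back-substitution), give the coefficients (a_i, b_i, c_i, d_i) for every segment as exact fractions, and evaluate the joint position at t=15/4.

Δ: Δ0=-2, Δ1=-1, Δ2=7, Δ3=-3
row 1: diag=6, rhs=6; c'=1/3, d'=1
row 2: denom=6−2·1/3=16/3; d'=(48−2·1)/(16/3)=69/8
row 3: denom=6−1·3/16=93/16; d'=(-60−1·69/8)/(93/16)=-366/31
back: M3=-366/31
back: M2=69/8−3/16·-366/31=336/31
back: M1=1−1/3·336/31=-81/31
M: M0=0, M1=-81/31, M2=336/31, M3=-366/31, M4=0
seg 0: a=1, c=M0/2=0, d=(M1−M0)/(6·1)=-27/62, b=Δ0−h0·(2M0+M1)/6=-97/62
seg 1: a=-1, c=M1/2=-81/62, d=(M2−M1)/(6·2)=139/124, b=Δ1−h1·(2M1+M2)/6=-89/31
seg 2: a=-3, c=M2/2=168/31, d=(M3−M2)/(6·1)=-117/31, b=Δ2−h2·(2M2+M3)/6=166/31
seg 3: a=4, c=M3/2=-183/31, d=(M4−M3)/(6·2)=61/62, b=Δ3−h3·(2M3+M4)/6=151/31
t_q=15/4 → seg 2, τ=3/4; S=-3+166/31·τ+168/31·τ²+-117/31·τ³=4905/1984

  seg 0: a=1 b=-97/62 c=0 d=-27/62
  seg 1: a=-1 b=-89/31 c=-81/62 d=139/124
  seg 2: a=-3 b=166/31 c=168/31 d=-117/31
  seg 3: a=4 b=151/31 c=-183/31 d=61/62
S(15/4) = 4905/1984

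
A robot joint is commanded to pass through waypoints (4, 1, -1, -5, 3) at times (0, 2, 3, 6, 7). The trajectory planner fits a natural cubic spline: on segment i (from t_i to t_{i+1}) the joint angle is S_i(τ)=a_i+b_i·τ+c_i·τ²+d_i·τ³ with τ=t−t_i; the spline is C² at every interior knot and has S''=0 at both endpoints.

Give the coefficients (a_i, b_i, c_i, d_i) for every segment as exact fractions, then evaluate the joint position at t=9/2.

  seg 0: a=4 b=-710/483 c=0 d=-29/3864
  seg 1: a=1 b=-1507/966 c=-29/644 d=-109/276
  seg 2: a=-1 b=-5477/1932 c=-198/161 d=3343/5796
  seg 3: a=-5 b=5177/966 c=2551/644 d=-2551/1932
S(9/2) = -31287/5152

Δ: Δ0=-3/2, Δ1=-2, Δ2=-4/3, Δ3=8
row 1: diag=6, rhs=-3; c'=1/6, d'=-1/2
row 2: denom=8−1·1/6=47/6; d'=(4−1·-1/2)/(47/6)=27/47
row 3: denom=8−3·18/47=322/47; d'=(56−3·27/47)/(322/47)=2551/322
back: M3=2551/322
back: M2=27/47−18/47·2551/322=-396/161
back: M1=-1/2−1/6·-396/161=-29/322
M: M0=0, M1=-29/322, M2=-396/161, M3=2551/322, M4=0
seg 0: a=4, c=M0/2=0, d=(M1−M0)/(6·2)=-29/3864, b=Δ0−h0·(2M0+M1)/6=-710/483
seg 1: a=1, c=M1/2=-29/644, d=(M2−M1)/(6·1)=-109/276, b=Δ1−h1·(2M1+M2)/6=-1507/966
seg 2: a=-1, c=M2/2=-198/161, d=(M3−M2)/(6·3)=3343/5796, b=Δ2−h2·(2M2+M3)/6=-5477/1932
seg 3: a=-5, c=M3/2=2551/644, d=(M4−M3)/(6·1)=-2551/1932, b=Δ3−h3·(2M3+M4)/6=5177/966
t_q=9/2 → seg 2, τ=3/2; S=-1+-5477/1932·τ+-198/161·τ²+3343/5796·τ³=-31287/5152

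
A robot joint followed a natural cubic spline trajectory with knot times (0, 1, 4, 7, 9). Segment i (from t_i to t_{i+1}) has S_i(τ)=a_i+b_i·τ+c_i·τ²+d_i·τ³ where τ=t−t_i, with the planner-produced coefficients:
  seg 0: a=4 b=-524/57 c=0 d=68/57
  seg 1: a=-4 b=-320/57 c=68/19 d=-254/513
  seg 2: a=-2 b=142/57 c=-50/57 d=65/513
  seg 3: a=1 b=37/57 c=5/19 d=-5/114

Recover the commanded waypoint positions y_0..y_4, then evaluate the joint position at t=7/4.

y_0 = S_0(0) = a_0 = 4
y_1 = S_1(0) = a_1 = -4
y_2 = S_2(0) = a_2 = -2
y_3 = S_3(0) = a_3 = 1
y_4 = S_3(2) = 3
t_q=7/4 is in segment 1 (τ=3/4); S_1(τ)=-205/32

y_0=4 y_1=-4 y_2=-2 y_3=1 y_4=3
S(7/4) = -205/32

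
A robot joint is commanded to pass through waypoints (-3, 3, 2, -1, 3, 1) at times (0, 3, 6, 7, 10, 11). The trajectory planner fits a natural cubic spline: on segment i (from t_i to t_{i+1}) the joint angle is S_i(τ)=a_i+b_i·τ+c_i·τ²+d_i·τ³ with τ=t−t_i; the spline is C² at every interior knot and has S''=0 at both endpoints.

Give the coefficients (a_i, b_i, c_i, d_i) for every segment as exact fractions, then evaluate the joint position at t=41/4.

  seg 0: a=-3 b=3560/1563 c=0 d=-434/14067
  seg 1: a=3 b=2258/1563 c=-434/1563 d=-1477/14067
  seg 2: a=2 b=-4777/1563 c=-637/521 d=1999/1563
  seg 3: a=-1 b=-2602/1563 c=1362/521 d=-2524/4689
  seg 4: a=3 b=-802/1563 c=-1162/521 d=1162/1563
S(41/4) = 45747/16672

Δ: Δ0=2, Δ1=-1/3, Δ2=-3, Δ3=4/3, Δ4=-2
row 1: diag=12, rhs=-14; c'=1/4, d'=-7/6
row 2: denom=8−3·1/4=29/4; d'=(-16−3·-7/6)/(29/4)=-50/29
row 3: denom=8−1·4/29=228/29; d'=(26−1·-50/29)/(228/29)=67/19
row 4: denom=8−3·29/76=521/76; d'=(-20−3·67/19)/(521/76)=-2324/521
back: M4=-2324/521
back: M3=67/19−29/76·-2324/521=2724/521
back: M2=-50/29−4/29·2724/521=-1274/521
back: M1=-7/6−1/4·-1274/521=-868/1563
M: M0=0, M1=-868/1563, M2=-1274/521, M3=2724/521, M4=-2324/521, M5=0
seg 0: a=-3, c=M0/2=0, d=(M1−M0)/(6·3)=-434/14067, b=Δ0−h0·(2M0+M1)/6=3560/1563
seg 1: a=3, c=M1/2=-434/1563, d=(M2−M1)/(6·3)=-1477/14067, b=Δ1−h1·(2M1+M2)/6=2258/1563
seg 2: a=2, c=M2/2=-637/521, d=(M3−M2)/(6·1)=1999/1563, b=Δ2−h2·(2M2+M3)/6=-4777/1563
seg 3: a=-1, c=M3/2=1362/521, d=(M4−M3)/(6·3)=-2524/4689, b=Δ3−h3·(2M3+M4)/6=-2602/1563
seg 4: a=3, c=M4/2=-1162/521, d=(M5−M4)/(6·1)=1162/1563, b=Δ4−h4·(2M4+M5)/6=-802/1563
t_q=41/4 → seg 4, τ=1/4; S=3+-802/1563·τ+-1162/521·τ²+1162/1563·τ³=45747/16672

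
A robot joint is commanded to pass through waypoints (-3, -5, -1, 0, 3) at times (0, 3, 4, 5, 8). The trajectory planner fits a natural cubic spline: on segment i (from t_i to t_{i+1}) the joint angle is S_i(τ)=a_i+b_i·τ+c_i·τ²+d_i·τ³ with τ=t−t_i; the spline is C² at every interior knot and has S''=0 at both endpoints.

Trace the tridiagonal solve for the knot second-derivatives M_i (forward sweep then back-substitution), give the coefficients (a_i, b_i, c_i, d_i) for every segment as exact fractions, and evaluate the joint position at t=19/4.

  seg 0: a=-3 b=-111/40 c=0 d=253/1080
  seg 1: a=-5 b=71/20 c=253/120 d=-199/120
  seg 2: a=-1 b=67/24 c=-43/15 d=43/40
  seg 3: a=0 b=17/60 c=43/120 d=-43/1080
S(19/4) = -167/2560

Δ: Δ0=-2/3, Δ1=4, Δ2=1, Δ3=1
row 1: diag=8, rhs=28; c'=1/8, d'=7/2
row 2: denom=4−1·1/8=31/8; d'=(-18−1·7/2)/(31/8)=-172/31
row 3: denom=8−1·8/31=240/31; d'=(0−1·-172/31)/(240/31)=43/60
back: M3=43/60
back: M2=-172/31−8/31·43/60=-86/15
back: M1=7/2−1/8·-86/15=253/60
M: M0=0, M1=253/60, M2=-86/15, M3=43/60, M4=0
seg 0: a=-3, c=M0/2=0, d=(M1−M0)/(6·3)=253/1080, b=Δ0−h0·(2M0+M1)/6=-111/40
seg 1: a=-5, c=M1/2=253/120, d=(M2−M1)/(6·1)=-199/120, b=Δ1−h1·(2M1+M2)/6=71/20
seg 2: a=-1, c=M2/2=-43/15, d=(M3−M2)/(6·1)=43/40, b=Δ2−h2·(2M2+M3)/6=67/24
seg 3: a=0, c=M3/2=43/120, d=(M4−M3)/(6·3)=-43/1080, b=Δ3−h3·(2M3+M4)/6=17/60
t_q=19/4 → seg 2, τ=3/4; S=-1+67/24·τ+-43/15·τ²+43/40·τ³=-167/2560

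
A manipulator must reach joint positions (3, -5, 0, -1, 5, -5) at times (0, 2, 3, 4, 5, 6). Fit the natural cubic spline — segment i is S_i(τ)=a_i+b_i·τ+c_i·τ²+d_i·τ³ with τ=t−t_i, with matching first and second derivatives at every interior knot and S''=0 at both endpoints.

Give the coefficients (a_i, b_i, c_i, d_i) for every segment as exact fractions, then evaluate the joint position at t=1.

Δ: Δ0=-4, Δ1=5, Δ2=-1, Δ3=6, Δ4=-10
row 1: diag=6, rhs=54; c'=1/6, d'=9
row 2: denom=4−1·1/6=23/6; d'=(-36−1·9)/(23/6)=-270/23
row 3: denom=4−1·6/23=86/23; d'=(42−1·-270/23)/(86/23)=618/43
row 4: denom=4−1·23/86=321/86; d'=(-96−1·618/43)/(321/86)=-3164/107
back: M4=-3164/107
back: M3=618/43−23/86·-3164/107=2384/107
back: M2=-270/23−6/23·2384/107=-1878/107
back: M1=9−1/6·-1878/107=1276/107
M: M0=0, M1=1276/107, M2=-1878/107, M3=2384/107, M4=-3164/107, M5=0
seg 0: a=3, c=M0/2=0, d=(M1−M0)/(6·2)=319/321, b=Δ0−h0·(2M0+M1)/6=-2560/321
seg 1: a=-5, c=M1/2=638/107, d=(M2−M1)/(6·1)=-1577/321, b=Δ1−h1·(2M1+M2)/6=1268/321
seg 2: a=0, c=M2/2=-939/107, d=(M3−M2)/(6·1)=2131/321, b=Δ2−h2·(2M2+M3)/6=365/321
seg 3: a=-1, c=M3/2=1192/107, d=(M4−M3)/(6·1)=-2774/321, b=Δ3−h3·(2M3+M4)/6=1124/321
seg 4: a=5, c=M4/2=-1582/107, d=(M5−M4)/(6·1)=1582/321, b=Δ4−h4·(2M4+M5)/6=-46/321
t_q=1 → seg 0, τ=1; S=3+-2560/321·τ+0·τ²+319/321·τ³=-426/107

  seg 0: a=3 b=-2560/321 c=0 d=319/321
  seg 1: a=-5 b=1268/321 c=638/107 d=-1577/321
  seg 2: a=0 b=365/321 c=-939/107 d=2131/321
  seg 3: a=-1 b=1124/321 c=1192/107 d=-2774/321
  seg 4: a=5 b=-46/321 c=-1582/107 d=1582/321
S(1) = -426/107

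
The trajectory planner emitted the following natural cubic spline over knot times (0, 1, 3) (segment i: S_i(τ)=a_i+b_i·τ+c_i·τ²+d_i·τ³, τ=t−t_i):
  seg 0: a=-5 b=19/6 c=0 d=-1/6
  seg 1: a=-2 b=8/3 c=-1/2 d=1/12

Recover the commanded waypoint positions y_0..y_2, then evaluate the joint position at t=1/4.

y_0 = S_0(0) = a_0 = -5
y_1 = S_1(0) = a_1 = -2
y_2 = S_1(2) = 2
t_q=1/4 is in segment 0 (τ=1/4); S_0(τ)=-539/128

y_0=-5 y_1=-2 y_2=2
S(1/4) = -539/128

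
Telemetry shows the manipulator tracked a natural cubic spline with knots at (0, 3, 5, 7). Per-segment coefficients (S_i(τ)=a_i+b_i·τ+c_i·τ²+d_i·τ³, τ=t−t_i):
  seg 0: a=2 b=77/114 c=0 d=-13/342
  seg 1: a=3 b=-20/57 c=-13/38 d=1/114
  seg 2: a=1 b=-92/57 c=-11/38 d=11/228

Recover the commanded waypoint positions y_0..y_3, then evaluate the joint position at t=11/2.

y_0 = S_0(0) = a_0 = 2
y_1 = S_1(0) = a_1 = 3
y_2 = S_2(0) = a_2 = 1
y_3 = S_2(2) = -3
t_q=11/2 is in segment 2 (τ=1/2); S_2(τ)=77/608

y_0=2 y_1=3 y_2=1 y_3=-3
S(11/2) = 77/608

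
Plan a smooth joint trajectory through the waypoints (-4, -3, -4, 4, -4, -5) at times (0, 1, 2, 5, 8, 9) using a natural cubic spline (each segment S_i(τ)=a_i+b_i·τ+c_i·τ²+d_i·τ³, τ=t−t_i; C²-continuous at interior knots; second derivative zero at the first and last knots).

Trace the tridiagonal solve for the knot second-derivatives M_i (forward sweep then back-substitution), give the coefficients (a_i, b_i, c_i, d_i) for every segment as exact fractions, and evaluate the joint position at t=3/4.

Δ: Δ0=1, Δ1=-1, Δ2=8/3, Δ3=-8/3, Δ4=-1
row 1: diag=4, rhs=-12; c'=1/4, d'=-3
row 2: denom=8−1·1/4=31/4; d'=(22−1·-3)/(31/4)=100/31
row 3: denom=12−3·12/31=336/31; d'=(-32−3·100/31)/(336/31)=-323/84
row 4: denom=8−3·31/112=803/112; d'=(10−3·-323/84)/(803/112)=2412/803
back: M4=2412/803
back: M3=-323/84−31/112·2412/803=-11266/2409
back: M2=100/31−12/31·-11266/2409=4044/803
back: M1=-3−1/4·4044/803=-3420/803
M: M0=0, M1=-3420/803, M2=4044/803, M3=-11266/2409, M4=2412/803, M5=0
seg 0: a=-4, c=M0/2=0, d=(M1−M0)/(6·1)=-570/803, b=Δ0−h0·(2M0+M1)/6=1373/803
seg 1: a=-3, c=M1/2=-1710/803, d=(M2−M1)/(6·1)=1244/803, b=Δ1−h1·(2M1+M2)/6=-337/803
seg 2: a=-4, c=M2/2=2022/803, d=(M3−M2)/(6·3)=-11699/21681, b=Δ2−h2·(2M2+M3)/6=-25/803
seg 3: a=4, c=M3/2=-5633/2409, d=(M4−M3)/(6·3)=841/1971, b=Δ3−h3·(2M3+M4)/6=408/803
seg 4: a=-4, c=M4/2=1206/803, d=(M5−M4)/(6·1)=-402/803, b=Δ4−h4·(2M4+M5)/6=-1607/803
t_q=3/4 → seg 0, τ=3/4; S=-4+1373/803·τ+0·τ²+-570/803·τ³=-77527/25696

  seg 0: a=-4 b=1373/803 c=0 d=-570/803
  seg 1: a=-3 b=-337/803 c=-1710/803 d=1244/803
  seg 2: a=-4 b=-25/803 c=2022/803 d=-11699/21681
  seg 3: a=4 b=408/803 c=-5633/2409 d=841/1971
  seg 4: a=-4 b=-1607/803 c=1206/803 d=-402/803
S(3/4) = -77527/25696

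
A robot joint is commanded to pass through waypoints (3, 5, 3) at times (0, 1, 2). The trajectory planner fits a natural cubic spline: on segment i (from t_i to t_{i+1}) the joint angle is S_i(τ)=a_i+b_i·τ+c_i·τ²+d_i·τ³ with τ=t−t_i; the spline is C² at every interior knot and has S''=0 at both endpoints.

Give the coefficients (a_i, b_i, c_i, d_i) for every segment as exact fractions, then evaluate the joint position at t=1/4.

  seg 0: a=3 b=3 c=0 d=-1
  seg 1: a=5 b=0 c=-3 d=1
S(1/4) = 239/64

Δ: Δ0=2, Δ1=-2
row 1: diag=4, rhs=-24; c'=1/4, d'=-6
back: M1=-6
M: M0=0, M1=-6, M2=0
seg 0: a=3, c=M0/2=0, d=(M1−M0)/(6·1)=-1, b=Δ0−h0·(2M0+M1)/6=3
seg 1: a=5, c=M1/2=-3, d=(M2−M1)/(6·1)=1, b=Δ1−h1·(2M1+M2)/6=0
t_q=1/4 → seg 0, τ=1/4; S=3+3·τ+0·τ²+-1·τ³=239/64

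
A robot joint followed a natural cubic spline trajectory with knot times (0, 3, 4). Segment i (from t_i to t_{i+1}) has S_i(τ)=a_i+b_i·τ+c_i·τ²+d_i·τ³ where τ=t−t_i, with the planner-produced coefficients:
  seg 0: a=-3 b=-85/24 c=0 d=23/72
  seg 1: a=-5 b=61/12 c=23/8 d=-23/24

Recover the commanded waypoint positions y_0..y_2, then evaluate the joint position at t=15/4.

y_0 = S_0(0) = a_0 = -3
y_1 = S_1(0) = a_1 = -5
y_2 = S_1(1) = 2
t_q=15/4 is in segment 1 (τ=3/4); S_1(τ)=13/512

y_0=-3 y_1=-5 y_2=2
S(15/4) = 13/512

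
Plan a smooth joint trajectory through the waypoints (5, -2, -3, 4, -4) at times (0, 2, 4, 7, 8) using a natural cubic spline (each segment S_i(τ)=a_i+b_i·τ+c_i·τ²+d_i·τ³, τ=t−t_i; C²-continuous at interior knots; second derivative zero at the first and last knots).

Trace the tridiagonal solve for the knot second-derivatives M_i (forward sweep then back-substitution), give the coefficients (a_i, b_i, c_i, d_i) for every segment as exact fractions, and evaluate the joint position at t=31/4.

  seg 0: a=5 b=-3131/804 c=0 d=317/3216
  seg 1: a=-2 b=-545/201 c=317/536 d=827/3216
  seg 2: a=-3 b=2203/804 c=143/67 d=-1825/2412
  seg 3: a=4 b=-1963/402 c=-1253/268 d=1253/804
S(31/4) = -28039/17152

Δ: Δ0=-7/2, Δ1=-1/2, Δ2=7/3, Δ3=-8
row 1: diag=8, rhs=18; c'=1/4, d'=9/4
row 2: denom=10−2·1/4=19/2; d'=(17−2·9/4)/(19/2)=25/19
row 3: denom=8−3·6/19=134/19; d'=(-62−3·25/19)/(134/19)=-1253/134
back: M3=-1253/134
back: M2=25/19−6/19·-1253/134=286/67
back: M1=9/4−1/4·286/67=317/268
M: M0=0, M1=317/268, M2=286/67, M3=-1253/134, M4=0
seg 0: a=5, c=M0/2=0, d=(M1−M0)/(6·2)=317/3216, b=Δ0−h0·(2M0+M1)/6=-3131/804
seg 1: a=-2, c=M1/2=317/536, d=(M2−M1)/(6·2)=827/3216, b=Δ1−h1·(2M1+M2)/6=-545/201
seg 2: a=-3, c=M2/2=143/67, d=(M3−M2)/(6·3)=-1825/2412, b=Δ2−h2·(2M2+M3)/6=2203/804
seg 3: a=4, c=M3/2=-1253/268, d=(M4−M3)/(6·1)=1253/804, b=Δ3−h3·(2M3+M4)/6=-1963/402
t_q=31/4 → seg 3, τ=3/4; S=4+-1963/402·τ+-1253/268·τ²+1253/804·τ³=-28039/17152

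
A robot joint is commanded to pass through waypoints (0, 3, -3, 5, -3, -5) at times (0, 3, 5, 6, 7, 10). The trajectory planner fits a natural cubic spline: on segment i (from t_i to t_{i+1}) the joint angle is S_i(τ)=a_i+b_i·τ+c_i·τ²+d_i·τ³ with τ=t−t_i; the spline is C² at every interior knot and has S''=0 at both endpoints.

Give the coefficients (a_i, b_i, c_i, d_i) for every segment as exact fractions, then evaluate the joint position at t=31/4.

Δ: Δ0=1, Δ1=-3, Δ2=8, Δ3=-8, Δ4=-2/3
row 1: diag=10, rhs=-24; c'=1/5, d'=-12/5
row 2: denom=6−2·1/5=28/5; d'=(66−2·-12/5)/(28/5)=177/14
row 3: denom=4−1·5/28=107/28; d'=(-96−1·177/14)/(107/28)=-3042/107
row 4: denom=8−1·28/107=828/107; d'=(44−1·-3042/107)/(828/107)=3875/414
back: M4=3875/414
back: M3=-3042/107−28/107·3875/414=-6392/207
back: M2=177/14−5/28·-6392/207=7517/414
back: M1=-12/5−1/5·7517/414=-2497/414
M: M0=0, M1=-2497/414, M2=7517/414, M3=-6392/207, M4=3875/414, M5=0
seg 0: a=0, c=M0/2=0, d=(M1−M0)/(6·3)=-2497/7452, b=Δ0−h0·(2M0+M1)/6=3325/828
seg 1: a=3, c=M1/2=-2497/828, d=(M2−M1)/(6·2)=1669/828, b=Δ1−h1·(2M1+M2)/6=-2083/414
seg 2: a=-3, c=M2/2=7517/828, d=(M3−M2)/(6·1)=-6767/828, b=Δ2−h2·(2M2+M3)/6=979/138
seg 3: a=5, c=M3/2=-3196/207, d=(M4−M3)/(6·1)=617/92, b=Δ3−h3·(2M3+M4)/6=607/828
seg 4: a=-3, c=M4/2=3875/828, d=(M5−M4)/(6·3)=-3875/7452, b=Δ4−h4·(2M4+M5)/6=-4151/414
t_q=31/4 → seg 4, τ=3/4; S=-3+-4151/414·τ+3875/828·τ²+-3875/7452·τ³=-47733/5888

  seg 0: a=0 b=3325/828 c=0 d=-2497/7452
  seg 1: a=3 b=-2083/414 c=-2497/828 d=1669/828
  seg 2: a=-3 b=979/138 c=7517/828 d=-6767/828
  seg 3: a=5 b=607/828 c=-3196/207 d=617/92
  seg 4: a=-3 b=-4151/414 c=3875/828 d=-3875/7452
S(31/4) = -47733/5888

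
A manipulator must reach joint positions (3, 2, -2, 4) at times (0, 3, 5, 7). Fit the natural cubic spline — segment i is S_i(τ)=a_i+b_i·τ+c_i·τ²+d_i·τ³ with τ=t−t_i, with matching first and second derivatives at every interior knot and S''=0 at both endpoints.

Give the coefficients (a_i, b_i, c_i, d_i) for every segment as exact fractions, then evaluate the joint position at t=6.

Δ: Δ0=-1/3, Δ1=-2, Δ2=3
row 1: diag=10, rhs=-10; c'=1/5, d'=-1
row 2: denom=8−2·1/5=38/5; d'=(30−2·-1)/(38/5)=80/19
back: M2=80/19
back: M1=-1−1/5·80/19=-35/19
M: M0=0, M1=-35/19, M2=80/19, M3=0
seg 0: a=3, c=M0/2=0, d=(M1−M0)/(6·3)=-35/342, b=Δ0−h0·(2M0+M1)/6=67/114
seg 1: a=2, c=M1/2=-35/38, d=(M2−M1)/(6·2)=115/228, b=Δ1−h1·(2M1+M2)/6=-124/57
seg 2: a=-2, c=M2/2=40/19, d=(M3−M2)/(6·2)=-20/57, b=Δ2−h2·(2M2+M3)/6=11/57
t_q=6 → seg 2, τ=1; S=-2+11/57·τ+40/19·τ²+-20/57·τ³=-1/19

  seg 0: a=3 b=67/114 c=0 d=-35/342
  seg 1: a=2 b=-124/57 c=-35/38 d=115/228
  seg 2: a=-2 b=11/57 c=40/19 d=-20/57
S(6) = -1/19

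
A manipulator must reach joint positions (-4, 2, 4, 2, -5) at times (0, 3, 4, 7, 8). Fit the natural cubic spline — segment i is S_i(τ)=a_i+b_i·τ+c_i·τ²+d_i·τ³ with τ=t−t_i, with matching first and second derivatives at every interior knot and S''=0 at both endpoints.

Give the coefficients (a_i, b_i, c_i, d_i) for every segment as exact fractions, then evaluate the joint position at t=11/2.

  seg 0: a=-4 b=857/432 c=0 d=7/3888
  seg 1: a=2 b=439/216 c=7/432 d=-7/144
  seg 2: a=4 b=829/432 c=-7/54 d=-949/3888
  seg 3: a=2 b=-1177/216 c=-335/144 d=335/432
S(11/2) = 2213/384

Δ: Δ0=2, Δ1=2, Δ2=-2/3, Δ3=-7
row 1: diag=8, rhs=0; c'=1/8, d'=0
row 2: denom=8−1·1/8=63/8; d'=(-16−1·0)/(63/8)=-128/63
row 3: denom=8−3·8/21=48/7; d'=(-38−3·-128/63)/(48/7)=-335/72
back: M3=-335/72
back: M2=-128/63−8/21·-335/72=-7/27
back: M1=0−1/8·-7/27=7/216
M: M0=0, M1=7/216, M2=-7/27, M3=-335/72, M4=0
seg 0: a=-4, c=M0/2=0, d=(M1−M0)/(6·3)=7/3888, b=Δ0−h0·(2M0+M1)/6=857/432
seg 1: a=2, c=M1/2=7/432, d=(M2−M1)/(6·1)=-7/144, b=Δ1−h1·(2M1+M2)/6=439/216
seg 2: a=4, c=M2/2=-7/54, d=(M3−M2)/(6·3)=-949/3888, b=Δ2−h2·(2M2+M3)/6=829/432
seg 3: a=2, c=M3/2=-335/144, d=(M4−M3)/(6·1)=335/432, b=Δ3−h3·(2M3+M4)/6=-1177/216
t_q=11/2 → seg 2, τ=3/2; S=4+829/432·τ+-7/54·τ²+-949/3888·τ³=2213/384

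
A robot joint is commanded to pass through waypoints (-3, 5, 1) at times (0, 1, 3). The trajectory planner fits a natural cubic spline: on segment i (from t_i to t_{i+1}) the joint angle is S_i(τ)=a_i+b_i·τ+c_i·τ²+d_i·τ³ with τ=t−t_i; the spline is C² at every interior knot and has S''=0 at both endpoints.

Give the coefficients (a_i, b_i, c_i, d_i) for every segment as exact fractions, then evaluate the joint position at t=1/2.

  seg 0: a=-3 b=29/3 c=0 d=-5/3
  seg 1: a=5 b=14/3 c=-5 d=5/6
S(1/2) = 13/8

Δ: Δ0=8, Δ1=-2
row 1: diag=6, rhs=-60; c'=1/3, d'=-10
back: M1=-10
M: M0=0, M1=-10, M2=0
seg 0: a=-3, c=M0/2=0, d=(M1−M0)/(6·1)=-5/3, b=Δ0−h0·(2M0+M1)/6=29/3
seg 1: a=5, c=M1/2=-5, d=(M2−M1)/(6·2)=5/6, b=Δ1−h1·(2M1+M2)/6=14/3
t_q=1/2 → seg 0, τ=1/2; S=-3+29/3·τ+0·τ²+-5/3·τ³=13/8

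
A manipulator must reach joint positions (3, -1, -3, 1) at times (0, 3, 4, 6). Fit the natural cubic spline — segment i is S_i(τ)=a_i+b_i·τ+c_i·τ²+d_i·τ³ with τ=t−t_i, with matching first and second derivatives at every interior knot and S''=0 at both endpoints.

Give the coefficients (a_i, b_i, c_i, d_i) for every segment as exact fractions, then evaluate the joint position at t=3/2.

  seg 0: a=3 b=-116/141 c=0 d=-8/141
  seg 1: a=-1 b=-332/141 c=-24/47 d=122/141
  seg 2: a=-3 b=-110/141 c=98/47 d=-49/141
S(3/2) = 74/47

Δ: Δ0=-4/3, Δ1=-2, Δ2=2
row 1: diag=8, rhs=-4; c'=1/8, d'=-1/2
row 2: denom=6−1·1/8=47/8; d'=(24−1·-1/2)/(47/8)=196/47
back: M2=196/47
back: M1=-1/2−1/8·196/47=-48/47
M: M0=0, M1=-48/47, M2=196/47, M3=0
seg 0: a=3, c=M0/2=0, d=(M1−M0)/(6·3)=-8/141, b=Δ0−h0·(2M0+M1)/6=-116/141
seg 1: a=-1, c=M1/2=-24/47, d=(M2−M1)/(6·1)=122/141, b=Δ1−h1·(2M1+M2)/6=-332/141
seg 2: a=-3, c=M2/2=98/47, d=(M3−M2)/(6·2)=-49/141, b=Δ2−h2·(2M2+M3)/6=-110/141
t_q=3/2 → seg 0, τ=3/2; S=3+-116/141·τ+0·τ²+-8/141·τ³=74/47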